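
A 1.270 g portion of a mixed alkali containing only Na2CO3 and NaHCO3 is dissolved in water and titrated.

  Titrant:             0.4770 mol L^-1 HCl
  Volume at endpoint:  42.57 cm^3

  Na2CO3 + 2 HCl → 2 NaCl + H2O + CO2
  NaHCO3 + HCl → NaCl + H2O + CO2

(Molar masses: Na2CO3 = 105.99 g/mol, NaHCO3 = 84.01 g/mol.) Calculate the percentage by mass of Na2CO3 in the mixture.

58.65 %

n(HCl) = 0.04257 × 0.4770 = 0.02031 mol
Let x = n(Na2CO3), y = n(NaHCO3).
Titrant: 2x + 1y = 0.02031;  mass: 105.99x + 84.01y = 1.270
Solving, x = 7.027 × 10^-3 mol, y = 6.251 × 10^-3 mol
mass of Na2CO3 = 7.027 × 10^-3 × 105.99 = 0.7448 g
% Na2CO3 = 0.7448 / 1.270 × 100 = 58.65 %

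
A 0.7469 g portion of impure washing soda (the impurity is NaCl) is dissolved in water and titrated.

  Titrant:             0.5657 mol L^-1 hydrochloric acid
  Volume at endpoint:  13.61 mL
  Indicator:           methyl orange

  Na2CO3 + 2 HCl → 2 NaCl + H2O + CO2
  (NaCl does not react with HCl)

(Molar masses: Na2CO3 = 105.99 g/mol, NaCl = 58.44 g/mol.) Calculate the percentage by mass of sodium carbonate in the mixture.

54.63 %

n(HCl) = 0.01361 × 0.5657 = 7.699 × 10^-3 mol
Let x = n(Na2CO3), y = n(NaCl).
Titrant: 2x = 7.699 × 10^-3;  mass: 105.99x + 58.44y = 0.7469
Solving, x = 3.850 × 10^-3 mol, y = 5.799 × 10^-3 mol
mass of Na2CO3 = 3.850 × 10^-3 × 105.99 = 0.4080 g
% Na2CO3 = 0.4080 / 0.7469 × 100 = 54.63 %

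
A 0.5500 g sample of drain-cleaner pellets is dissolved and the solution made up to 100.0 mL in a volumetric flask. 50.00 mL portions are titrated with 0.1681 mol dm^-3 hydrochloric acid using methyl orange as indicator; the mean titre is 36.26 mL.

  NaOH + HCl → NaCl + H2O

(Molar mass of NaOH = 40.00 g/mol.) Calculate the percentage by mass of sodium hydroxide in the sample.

88.66 %

n(HCl) per titration = 0.03626 × 0.1681 = 6.095 × 10^-3 mol
n(NaOH) in each aliquot = 6.095 × 10^-3 mol (1:1 ratio)
n(NaOH) in the whole flask = 6.095 × 10^-3 × 100.0/50.00 = 0.01219 mol
mass of NaOH = 0.01219 × 40.00 = 0.4876 g
% NaOH = 0.4876 / 0.5500 × 100 = 88.66 %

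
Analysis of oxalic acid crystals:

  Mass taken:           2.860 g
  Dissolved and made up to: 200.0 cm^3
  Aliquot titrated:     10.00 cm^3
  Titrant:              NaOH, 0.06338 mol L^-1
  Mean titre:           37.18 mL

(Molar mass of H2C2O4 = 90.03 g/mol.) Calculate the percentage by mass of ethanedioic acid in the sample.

74.18 %

H2C2O4 + 2 NaOH → Na2C2O4 + 2 H2O
n(NaOH) per titration = 0.03718 × 0.06338 = 2.356 × 10^-3 mol
From the 1:2 ratio, n(H2C2O4) in each aliquot = 1/2 × 2.356 × 10^-3 = 1.178 × 10^-3 mol
n(H2C2O4) in the whole flask = 1.178 × 10^-3 × 200.0/10.00 = 0.02356 mol
mass of H2C2O4 = 0.02356 × 90.03 = 2.122 g
% H2C2O4 = 2.122 / 2.860 × 100 = 74.18 %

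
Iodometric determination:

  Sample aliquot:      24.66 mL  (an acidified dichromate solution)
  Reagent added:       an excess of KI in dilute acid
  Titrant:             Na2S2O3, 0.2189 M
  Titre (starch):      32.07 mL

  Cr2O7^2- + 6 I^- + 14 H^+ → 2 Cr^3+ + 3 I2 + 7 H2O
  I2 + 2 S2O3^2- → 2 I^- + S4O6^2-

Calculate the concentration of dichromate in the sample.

0.04745 M

n(S2O3^2-) = 0.03207 × 0.2189 = 7.020 × 10^-3 mol
n(I2) = n(S2O3^2-)/2 = 3.510 × 10^-3 mol
From the 1:3 ratio, n(Cr2O7^2-) in the aliquot = 1/3 × 3.510 × 10^-3 = 1.170 × 10^-3 mol
[Cr2O7^2-] = 1.170 × 10^-3 / 0.02466 = 0.04745 mol/L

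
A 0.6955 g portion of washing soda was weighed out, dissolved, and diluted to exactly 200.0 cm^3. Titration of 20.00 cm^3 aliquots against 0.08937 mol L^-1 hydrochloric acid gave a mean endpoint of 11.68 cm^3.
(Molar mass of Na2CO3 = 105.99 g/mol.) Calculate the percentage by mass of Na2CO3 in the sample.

79.54 %

Na2CO3 + 2 HCl → 2 NaCl + H2O + CO2
n(HCl) per titration = 0.01168 × 0.08937 = 1.044 × 10^-3 mol
From the 1:2 ratio, n(Na2CO3) in each aliquot = 1/2 × 1.044 × 10^-3 = 5.219 × 10^-4 mol
n(Na2CO3) in the whole flask = 5.219 × 10^-4 × 200.0/20.00 = 5.219 × 10^-3 mol
mass of Na2CO3 = 5.219 × 10^-3 × 105.99 = 0.5532 g
% Na2CO3 = 0.5532 / 0.6955 × 100 = 79.54 %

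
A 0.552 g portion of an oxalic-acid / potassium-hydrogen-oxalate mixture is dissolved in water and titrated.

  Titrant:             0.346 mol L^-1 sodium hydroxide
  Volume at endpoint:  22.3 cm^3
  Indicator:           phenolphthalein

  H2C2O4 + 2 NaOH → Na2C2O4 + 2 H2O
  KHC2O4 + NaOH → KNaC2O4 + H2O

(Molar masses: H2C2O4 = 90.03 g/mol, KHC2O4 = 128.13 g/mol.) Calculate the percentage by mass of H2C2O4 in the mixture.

n(NaOH) = 0.0223 × 0.346 = 7.72 × 10^-3 mol
Let x = n(H2C2O4), y = n(KHC2O4).
Titrant: 2x + 1y = 7.72 × 10^-3;  mass: 90.03x + 128.13y = 0.552
Solving, x = 2.63 × 10^-3 mol, y = 2.46 × 10^-3 mol
mass of H2C2O4 = 2.63 × 10^-3 × 90.03 = 0.236 g
% H2C2O4 = 0.236 / 0.552 × 100 = 42.8 %

42.8 %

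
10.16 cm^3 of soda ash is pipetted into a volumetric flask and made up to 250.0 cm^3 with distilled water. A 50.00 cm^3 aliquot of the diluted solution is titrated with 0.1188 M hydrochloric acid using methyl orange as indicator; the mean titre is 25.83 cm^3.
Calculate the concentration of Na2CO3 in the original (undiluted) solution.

Na2CO3 + 2 HCl → 2 NaCl + H2O + CO2
n(HCl) = 0.02583 × 0.1188 = 3.069 × 10^-3 mol
From the 1:2 ratio, n(Na2CO3) in the aliquot = 1/2 × 3.069 × 10^-3 = 1.534 × 10^-3 mol
[Na2CO3]_dilute = 1.534 × 10^-3 / 0.05000 = 0.03069 mol/L
Dilution factor = 250.0 / 10.16 = 24.61
[Na2CO3]_stock = 0.03069 × 24.61 = 0.7551 mol/L

0.7551 M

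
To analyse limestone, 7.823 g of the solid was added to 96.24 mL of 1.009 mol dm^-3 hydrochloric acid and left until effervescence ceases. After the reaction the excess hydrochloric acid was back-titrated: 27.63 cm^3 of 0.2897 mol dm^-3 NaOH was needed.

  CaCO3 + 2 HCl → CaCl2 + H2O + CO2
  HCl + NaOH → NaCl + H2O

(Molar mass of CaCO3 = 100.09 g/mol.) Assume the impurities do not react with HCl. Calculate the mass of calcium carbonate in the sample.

n(HCl) added = 0.09624 × 1.009 = 0.09711 mol
n(NaOH) used in back-titration = 0.02763 × 0.2897 = 8.004 × 10^-3 mol
n(HCl) left over = 8.004 × 10^-3 mol (1:1 ratio)
n(HCl) consumed by analyte = 0.09711 − 8.004 × 10^-3 = 0.08910 mol
From the 1:2 ratio, n(CaCO3) = 1/2 × 0.08910 = 0.04455 mol
mass of CaCO3 = 0.04455 × 100.09 = 4.459 g

4.459 g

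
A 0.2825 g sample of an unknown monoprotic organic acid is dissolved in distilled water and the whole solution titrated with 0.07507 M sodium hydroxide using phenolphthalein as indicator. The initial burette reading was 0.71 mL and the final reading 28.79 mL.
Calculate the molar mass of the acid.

n(NaOH) = 0.02808 L × 0.07507 mol/L = 2.108 × 10^-3 mol
n(HA) = 2.108 × 10^-3 mol (1:1 ratio)
M = m / n = 0.2825 g / 2.108 × 10^-3 mol = 134.0 g/mol

134.0 g/mol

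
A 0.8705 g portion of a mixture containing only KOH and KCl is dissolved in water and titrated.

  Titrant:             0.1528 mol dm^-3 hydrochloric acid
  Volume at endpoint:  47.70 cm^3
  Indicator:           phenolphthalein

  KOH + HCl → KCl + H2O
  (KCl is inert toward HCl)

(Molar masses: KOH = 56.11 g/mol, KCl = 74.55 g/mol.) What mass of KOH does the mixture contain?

n(HCl) = 0.04770 × 0.1528 = 7.289 × 10^-3 mol
Let x = n(KOH), y = n(KCl).
Titrant: 1x = 7.289 × 10^-3;  mass: 56.11x + 74.55y = 0.8705
Solving, x = 7.289 × 10^-3 mol, y = 6.191 × 10^-3 mol
mass of KOH = 7.289 × 10^-3 × 56.11 = 0.4090 g

0.4090 g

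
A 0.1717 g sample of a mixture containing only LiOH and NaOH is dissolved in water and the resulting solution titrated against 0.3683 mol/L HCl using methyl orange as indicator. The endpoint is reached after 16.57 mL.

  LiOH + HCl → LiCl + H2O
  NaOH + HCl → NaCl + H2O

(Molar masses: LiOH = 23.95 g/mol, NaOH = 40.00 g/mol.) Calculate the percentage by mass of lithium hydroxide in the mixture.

n(HCl) = 0.01657 × 0.3683 = 6.103 × 10^-3 mol
Let x = n(LiOH), y = n(NaOH).
Titrant: 1x + 1y = 6.103 × 10^-3;  mass: 23.95x + 40.00y = 0.1717
Solving, x = 4.511 × 10^-3 mol, y = 1.591 × 10^-3 mol
mass of LiOH = 4.511 × 10^-3 × 23.95 = 0.1080 g
% LiOH = 0.1080 / 0.1717 × 100 = 62.93 %

62.93 %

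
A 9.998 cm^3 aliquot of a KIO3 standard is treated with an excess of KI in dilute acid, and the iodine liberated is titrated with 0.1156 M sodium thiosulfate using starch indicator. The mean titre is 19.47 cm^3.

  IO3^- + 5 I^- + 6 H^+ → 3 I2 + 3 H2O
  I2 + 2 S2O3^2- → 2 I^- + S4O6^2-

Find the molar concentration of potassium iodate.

n(S2O3^2-) = 0.01947 × 0.1156 = 2.251 × 10^-3 mol
n(I2) = n(S2O3^2-)/2 = 1.125 × 10^-3 mol
From the 1:3 ratio, n(IO3^-) in the aliquot = 1/3 × 1.125 × 10^-3 = 3.751 × 10^-4 mol
[IO3^-] = 3.751 × 10^-4 / 0.009998 = 0.03752 mol/L

0.03752 M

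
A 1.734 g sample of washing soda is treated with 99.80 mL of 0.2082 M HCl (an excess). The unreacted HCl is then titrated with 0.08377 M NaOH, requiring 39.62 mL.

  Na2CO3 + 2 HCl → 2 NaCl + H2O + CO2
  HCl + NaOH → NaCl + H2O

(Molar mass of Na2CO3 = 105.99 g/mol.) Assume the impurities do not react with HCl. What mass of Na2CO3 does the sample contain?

n(HCl) added = 0.09980 × 0.2082 = 0.02078 mol
n(NaOH) used in back-titration = 0.03962 × 0.08377 = 3.319 × 10^-3 mol
n(HCl) left over = 3.319 × 10^-3 mol (1:1 ratio)
n(HCl) consumed by analyte = 0.02078 − 3.319 × 10^-3 = 0.01746 mol
From the 1:2 ratio, n(Na2CO3) = 1/2 × 0.01746 = 8.730 × 10^-3 mol
mass of Na2CO3 = 8.730 × 10^-3 × 105.99 = 0.9253 g

0.9253 g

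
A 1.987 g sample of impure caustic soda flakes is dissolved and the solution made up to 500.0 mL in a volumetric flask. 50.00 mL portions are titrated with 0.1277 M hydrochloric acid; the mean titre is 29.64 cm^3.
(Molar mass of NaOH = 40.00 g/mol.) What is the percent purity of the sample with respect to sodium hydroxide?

NaOH + HCl → NaCl + H2O
n(HCl) per titration = 0.02964 × 0.1277 = 3.785 × 10^-3 mol
n(NaOH) in each aliquot = 3.785 × 10^-3 mol (1:1 ratio)
n(NaOH) in the whole flask = 3.785 × 10^-3 × 500.0/50.00 = 0.03785 mol
mass of NaOH = 0.03785 × 40.00 = 1.514 g
% NaOH = 1.514 / 1.987 × 100 = 76.20 %

76.20 %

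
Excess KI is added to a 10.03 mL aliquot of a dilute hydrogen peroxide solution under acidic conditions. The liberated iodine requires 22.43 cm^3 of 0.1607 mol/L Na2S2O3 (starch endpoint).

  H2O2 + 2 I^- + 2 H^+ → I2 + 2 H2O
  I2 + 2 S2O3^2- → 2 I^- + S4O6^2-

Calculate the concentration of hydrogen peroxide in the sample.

n(S2O3^2-) = 0.02243 × 0.1607 = 3.605 × 10^-3 mol
n(I2) = n(S2O3^2-)/2 = 1.802 × 10^-3 mol
n(H2O2) in the aliquot = 1.802 × 10^-3 mol (1:1 ratio)
[H2O2] = 1.802 × 10^-3 / 0.01003 = 0.1797 mol/L

0.1797 mol/L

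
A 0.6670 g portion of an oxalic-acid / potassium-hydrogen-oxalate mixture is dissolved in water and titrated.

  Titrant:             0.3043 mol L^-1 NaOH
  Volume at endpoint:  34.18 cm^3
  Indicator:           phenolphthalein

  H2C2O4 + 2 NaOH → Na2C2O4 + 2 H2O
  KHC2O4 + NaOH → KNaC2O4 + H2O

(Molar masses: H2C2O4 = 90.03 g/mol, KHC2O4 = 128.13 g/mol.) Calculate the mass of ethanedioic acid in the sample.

n(NaOH) = 0.03418 × 0.3043 = 0.01040 mol
Let x = n(H2C2O4), y = n(KHC2O4).
Titrant: 2x + 1y = 0.01040;  mass: 90.03x + 128.13y = 0.6670
Solving, x = 4.005 × 10^-3 mol, y = 2.392 × 10^-3 mol
mass of H2C2O4 = 4.005 × 10^-3 × 90.03 = 0.3605 g

0.3605 g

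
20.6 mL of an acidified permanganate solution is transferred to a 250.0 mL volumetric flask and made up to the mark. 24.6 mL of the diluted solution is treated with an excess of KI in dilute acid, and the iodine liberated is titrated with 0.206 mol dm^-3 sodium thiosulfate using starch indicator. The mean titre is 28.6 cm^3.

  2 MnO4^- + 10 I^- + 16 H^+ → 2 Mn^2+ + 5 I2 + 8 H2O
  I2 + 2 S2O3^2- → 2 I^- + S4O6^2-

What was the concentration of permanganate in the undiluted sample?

0.581 mol/L

n(S2O3^2-) = 0.0286 × 0.206 = 5.89 × 10^-3 mol
n(I2) = n(S2O3^2-)/2 = 2.95 × 10^-3 mol
From the 2:5 ratio, n(MnO4^-) in the aliquot = 2/5 × 2.95 × 10^-3 = 1.18 × 10^-3 mol
[MnO4^-]_dilute = 1.18 × 10^-3 / 0.0246 = 0.0479 mol/L
[MnO4^-]_original = 0.0479 × 250.0/20.6 = 0.581 mol/L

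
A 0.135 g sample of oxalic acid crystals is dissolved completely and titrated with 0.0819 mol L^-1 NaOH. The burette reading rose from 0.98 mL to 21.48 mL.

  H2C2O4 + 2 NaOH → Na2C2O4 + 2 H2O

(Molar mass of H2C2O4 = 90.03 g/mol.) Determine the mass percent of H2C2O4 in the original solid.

n(NaOH) = 0.0205 L × 0.0819 mol/L = 1.68 × 10^-3 mol
From the 1:2 ratio, n(H2C2O4) = 1/2 × 1.68 × 10^-3 = 8.39 × 10^-4 mol
mass of H2C2O4 = 8.39 × 10^-4 × 90.03 g/mol = 0.0756 g
% H2C2O4 = 0.0756 / 0.135 × 100 = 56.0 %

56.0 %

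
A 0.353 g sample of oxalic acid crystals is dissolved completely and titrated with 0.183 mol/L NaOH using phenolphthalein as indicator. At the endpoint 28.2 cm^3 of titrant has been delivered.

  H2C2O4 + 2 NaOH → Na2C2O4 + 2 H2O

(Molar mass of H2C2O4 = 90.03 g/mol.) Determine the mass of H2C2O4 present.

0.232 g

n(NaOH) = 0.0282 L × 0.183 mol/L = 5.16 × 10^-3 mol
From the 1:2 ratio, n(H2C2O4) = 1/2 × 5.16 × 10^-3 = 2.58 × 10^-3 mol
mass of H2C2O4 = 2.58 × 10^-3 × 90.03 g/mol = 0.232 g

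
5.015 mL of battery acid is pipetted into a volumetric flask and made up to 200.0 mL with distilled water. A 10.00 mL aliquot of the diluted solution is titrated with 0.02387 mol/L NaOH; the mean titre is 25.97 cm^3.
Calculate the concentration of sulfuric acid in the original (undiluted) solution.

H2SO4 + 2 NaOH → Na2SO4 + 2 H2O
n(NaOH) = 0.02597 × 0.02387 = 6.199 × 10^-4 mol
From the 1:2 ratio, n(H2SO4) in the aliquot = 1/2 × 6.199 × 10^-4 = 3.100 × 10^-4 mol
[H2SO4]_dilute = 3.100 × 10^-4 / 0.01000 = 0.03100 mol/L
Dilution factor = 200.0 / 5.015 = 39.88
[H2SO4]_stock = 0.03100 × 39.88 = 1.236 mol/L

1.236 mol/L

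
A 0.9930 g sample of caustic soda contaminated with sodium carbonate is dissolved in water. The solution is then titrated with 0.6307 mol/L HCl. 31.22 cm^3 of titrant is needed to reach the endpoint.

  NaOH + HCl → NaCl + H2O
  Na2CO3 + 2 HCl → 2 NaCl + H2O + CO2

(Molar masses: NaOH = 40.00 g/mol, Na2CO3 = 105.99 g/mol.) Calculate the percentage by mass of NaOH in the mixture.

15.65 %

n(HCl) = 0.03122 × 0.6307 = 0.01969 mol
Let x = n(NaOH), y = n(Na2CO3).
Titrant: 1x + 2y = 0.01969;  mass: 40.00x + 105.99y = 0.9930
Solving, x = 3.886 × 10^-3 mol, y = 7.902 × 10^-3 mol
mass of NaOH = 3.886 × 10^-3 × 40.00 = 0.1554 g
% NaOH = 0.1554 / 0.9930 × 100 = 15.65 %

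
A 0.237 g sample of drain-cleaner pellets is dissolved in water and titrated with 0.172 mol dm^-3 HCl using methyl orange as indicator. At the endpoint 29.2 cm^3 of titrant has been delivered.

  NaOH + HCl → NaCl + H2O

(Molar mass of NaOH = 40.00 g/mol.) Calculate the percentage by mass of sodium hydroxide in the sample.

n(HCl) = 0.0292 L × 0.172 mol/L = 5.02 × 10^-3 mol
n(NaOH) = 5.02 × 10^-3 mol (1:1 ratio)
mass of NaOH = 5.02 × 10^-3 × 40.00 g/mol = 0.201 g
% NaOH = 0.201 / 0.237 × 100 = 84.8 %

84.8 %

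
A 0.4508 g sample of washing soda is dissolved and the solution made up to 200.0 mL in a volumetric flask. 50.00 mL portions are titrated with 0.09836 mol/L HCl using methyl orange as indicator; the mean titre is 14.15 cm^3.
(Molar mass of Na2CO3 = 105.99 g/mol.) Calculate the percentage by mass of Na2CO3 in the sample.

Na2CO3 + 2 HCl → 2 NaCl + H2O + CO2
n(HCl) per titration = 0.01415 × 0.09836 = 1.392 × 10^-3 mol
From the 1:2 ratio, n(Na2CO3) in each aliquot = 1/2 × 1.392 × 10^-3 = 6.959 × 10^-4 mol
n(Na2CO3) in the whole flask = 6.959 × 10^-4 × 200.0/50.00 = 2.784 × 10^-3 mol
mass of Na2CO3 = 2.784 × 10^-3 × 105.99 = 0.2950 g
% Na2CO3 = 0.2950 / 0.4508 × 100 = 65.45 %

65.45 %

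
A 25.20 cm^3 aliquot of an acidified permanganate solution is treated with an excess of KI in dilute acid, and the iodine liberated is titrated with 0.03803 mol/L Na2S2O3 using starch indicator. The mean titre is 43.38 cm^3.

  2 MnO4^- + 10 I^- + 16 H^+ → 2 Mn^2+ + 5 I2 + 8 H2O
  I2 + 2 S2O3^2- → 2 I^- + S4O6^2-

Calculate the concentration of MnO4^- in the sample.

0.01309 mol/L

n(S2O3^2-) = 0.04338 × 0.03803 = 1.650 × 10^-3 mol
n(I2) = n(S2O3^2-)/2 = 8.249 × 10^-4 mol
From the 2:5 ratio, n(MnO4^-) in the aliquot = 2/5 × 8.249 × 10^-4 = 3.299 × 10^-4 mol
[MnO4^-] = 3.299 × 10^-4 / 0.02520 = 0.01309 mol/L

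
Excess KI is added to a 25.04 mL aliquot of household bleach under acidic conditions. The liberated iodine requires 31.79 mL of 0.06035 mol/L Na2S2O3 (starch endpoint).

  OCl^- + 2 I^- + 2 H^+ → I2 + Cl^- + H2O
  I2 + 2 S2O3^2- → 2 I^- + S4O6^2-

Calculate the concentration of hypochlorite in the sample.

0.03831 mol/L

n(S2O3^2-) = 0.03179 × 0.06035 = 1.919 × 10^-3 mol
n(I2) = n(S2O3^2-)/2 = 9.593 × 10^-4 mol
n(OCl^-) in the aliquot = 9.593 × 10^-4 mol (1:1 ratio)
[OCl^-] = 9.593 × 10^-4 / 0.02504 = 0.03831 mol/L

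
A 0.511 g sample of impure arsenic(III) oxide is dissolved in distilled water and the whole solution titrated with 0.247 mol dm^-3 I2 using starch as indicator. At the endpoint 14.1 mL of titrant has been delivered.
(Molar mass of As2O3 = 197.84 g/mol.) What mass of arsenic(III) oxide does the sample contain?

As2O3 + 2 I2 + 2 H2O → As2O5 + 4 HI
n(I2) = 0.0141 L × 0.247 mol/L = 3.48 × 10^-3 mol
From the 1:2 ratio, n(As2O3) = 1/2 × 3.48 × 10^-3 = 1.74 × 10^-3 mol
mass of As2O3 = 1.74 × 10^-3 × 197.84 g/mol = 0.345 g

0.345 g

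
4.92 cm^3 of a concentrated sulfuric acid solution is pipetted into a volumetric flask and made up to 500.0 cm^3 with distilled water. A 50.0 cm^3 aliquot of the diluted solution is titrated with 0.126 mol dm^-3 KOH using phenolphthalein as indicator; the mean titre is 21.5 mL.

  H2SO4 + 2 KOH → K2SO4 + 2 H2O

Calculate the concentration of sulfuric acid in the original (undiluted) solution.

n(KOH) = 0.0215 × 0.126 = 2.71 × 10^-3 mol
From the 1:2 ratio, n(H2SO4) in the aliquot = 1/2 × 2.71 × 10^-3 = 1.35 × 10^-3 mol
[H2SO4]_dilute = 1.35 × 10^-3 / 0.0500 = 0.0271 mol/L
Dilution factor = 500.0 / 4.92 = 101.6
[H2SO4]_stock = 0.0271 × 101.6 = 2.75 mol/L

2.75 mol/L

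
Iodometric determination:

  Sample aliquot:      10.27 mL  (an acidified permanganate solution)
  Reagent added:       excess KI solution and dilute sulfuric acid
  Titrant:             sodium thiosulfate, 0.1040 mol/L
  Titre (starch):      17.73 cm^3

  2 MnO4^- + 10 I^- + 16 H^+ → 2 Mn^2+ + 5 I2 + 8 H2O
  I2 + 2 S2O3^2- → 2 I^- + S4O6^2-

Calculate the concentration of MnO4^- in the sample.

0.03591 mol/L

n(S2O3^2-) = 0.01773 × 0.1040 = 1.844 × 10^-3 mol
n(I2) = n(S2O3^2-)/2 = 9.220 × 10^-4 mol
From the 2:5 ratio, n(MnO4^-) in the aliquot = 2/5 × 9.220 × 10^-4 = 3.688 × 10^-4 mol
[MnO4^-] = 3.688 × 10^-4 / 0.01027 = 0.03591 mol/L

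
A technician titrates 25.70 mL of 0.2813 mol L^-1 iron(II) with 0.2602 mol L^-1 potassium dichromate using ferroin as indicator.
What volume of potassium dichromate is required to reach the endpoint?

4.631 mL

Cr2O7^2- + 6 Fe^2+ + 14 H^+ → 2 Cr^3+ + 6 Fe^3+ + 7 H2O
n(Fe2+) = 0.02570 L × 0.2813 mol/L = 7.229 × 10^-3 mol
From the 1:6 stoichiometry, n(K2Cr2O7) = 1/6 × 7.229 × 10^-3 = 1.205 × 10^-3 mol
V(K2Cr2O7) = 1.205 × 10^-3 mol / 0.2602 mol/L = 0.004631 L = 4.631 mL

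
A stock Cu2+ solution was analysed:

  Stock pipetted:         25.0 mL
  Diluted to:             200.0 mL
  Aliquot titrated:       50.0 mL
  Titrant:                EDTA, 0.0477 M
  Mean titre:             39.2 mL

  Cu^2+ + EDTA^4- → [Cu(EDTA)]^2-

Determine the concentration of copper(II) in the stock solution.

n(EDTA) = 0.0392 × 0.0477 = 1.87 × 10^-3 mol
n(Cu2+) in the aliquot = 1.87 × 10^-3 mol (1:1 ratio)
[Cu2+]_dilute = 1.87 × 10^-3 / 0.0500 = 0.0374 mol/L
Dilution factor = 200.0 / 25.0 = 8.000
[Cu2+]_stock = 0.0374 × 8.000 = 0.299 mol/L

0.299 M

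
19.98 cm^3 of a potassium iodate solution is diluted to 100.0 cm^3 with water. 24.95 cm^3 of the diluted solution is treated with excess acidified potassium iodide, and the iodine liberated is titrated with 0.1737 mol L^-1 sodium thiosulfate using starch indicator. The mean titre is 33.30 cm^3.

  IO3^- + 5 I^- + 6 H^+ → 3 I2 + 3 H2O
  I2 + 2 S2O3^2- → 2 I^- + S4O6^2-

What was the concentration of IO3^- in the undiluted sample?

n(S2O3^2-) = 0.03330 × 0.1737 = 5.784 × 10^-3 mol
n(I2) = n(S2O3^2-)/2 = 2.892 × 10^-3 mol
From the 1:3 ratio, n(IO3^-) in the aliquot = 1/3 × 2.892 × 10^-3 = 9.640 × 10^-4 mol
[IO3^-]_dilute = 9.640 × 10^-4 / 0.02495 = 0.03864 mol/L
[IO3^-]_original = 0.03864 × 100.0/19.98 = 0.1934 mol/L

0.1934 mol/L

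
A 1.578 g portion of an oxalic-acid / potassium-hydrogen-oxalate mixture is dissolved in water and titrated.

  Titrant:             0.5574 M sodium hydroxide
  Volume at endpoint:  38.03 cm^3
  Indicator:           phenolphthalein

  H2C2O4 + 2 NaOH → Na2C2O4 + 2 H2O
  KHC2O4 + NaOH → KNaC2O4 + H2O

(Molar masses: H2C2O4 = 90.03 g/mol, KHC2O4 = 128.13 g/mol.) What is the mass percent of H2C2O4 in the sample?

39.06 %

n(NaOH) = 0.03803 × 0.5574 = 0.02120 mol
Let x = n(H2C2O4), y = n(KHC2O4).
Titrant: 2x + 1y = 0.02120;  mass: 90.03x + 128.13y = 1.578
Solving, x = 6.846 × 10^-3 mol, y = 7.505 × 10^-3 mol
mass of H2C2O4 = 6.846 × 10^-3 × 90.03 = 0.6164 g
% H2C2O4 = 0.6164 / 1.578 × 100 = 39.06 %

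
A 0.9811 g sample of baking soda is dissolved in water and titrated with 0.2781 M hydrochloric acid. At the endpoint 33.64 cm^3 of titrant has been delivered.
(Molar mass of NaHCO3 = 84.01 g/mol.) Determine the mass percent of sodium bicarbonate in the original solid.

80.11 %

NaHCO3 + HCl → NaCl + H2O + CO2
n(HCl) = 0.03364 L × 0.2781 mol/L = 9.355 × 10^-3 mol
n(NaHCO3) = 9.355 × 10^-3 mol (1:1 ratio)
mass of NaHCO3 = 9.355 × 10^-3 × 84.01 g/mol = 0.7859 g
% NaHCO3 = 0.7859 / 0.9811 × 100 = 80.11 %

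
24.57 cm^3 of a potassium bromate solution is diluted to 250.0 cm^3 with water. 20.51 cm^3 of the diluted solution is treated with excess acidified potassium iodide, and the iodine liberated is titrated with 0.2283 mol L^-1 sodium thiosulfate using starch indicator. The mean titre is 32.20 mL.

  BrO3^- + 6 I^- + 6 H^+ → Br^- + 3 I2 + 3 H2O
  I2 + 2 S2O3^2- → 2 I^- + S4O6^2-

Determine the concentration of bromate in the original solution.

0.6078 mol/L

n(S2O3^2-) = 0.03220 × 0.2283 = 7.351 × 10^-3 mol
n(I2) = n(S2O3^2-)/2 = 3.676 × 10^-3 mol
From the 1:3 ratio, n(BrO3^-) in the aliquot = 1/3 × 3.676 × 10^-3 = 1.225 × 10^-3 mol
[BrO3^-]_dilute = 1.225 × 10^-3 / 0.02051 = 0.05974 mol/L
[BrO3^-]_original = 0.05974 × 250.0/24.57 = 0.6078 mol/L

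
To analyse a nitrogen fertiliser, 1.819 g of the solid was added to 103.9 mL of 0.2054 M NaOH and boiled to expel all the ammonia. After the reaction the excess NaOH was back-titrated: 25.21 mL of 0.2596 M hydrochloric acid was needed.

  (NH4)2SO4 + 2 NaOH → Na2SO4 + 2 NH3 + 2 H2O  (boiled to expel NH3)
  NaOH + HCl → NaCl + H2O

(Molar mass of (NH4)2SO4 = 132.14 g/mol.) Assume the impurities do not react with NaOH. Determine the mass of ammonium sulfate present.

n(NaOH) added = 0.1039 × 0.2054 = 0.02134 mol
n(HCl) used in back-titration = 0.02521 × 0.2596 = 6.545 × 10^-3 mol
n(NaOH) left over = 6.545 × 10^-3 mol (1:1 ratio)
n(NaOH) consumed by analyte = 0.02134 − 6.545 × 10^-3 = 0.01480 mol
From the 1:2 ratio, n((NH4)2SO4) = 1/2 × 0.01480 = 7.398 × 10^-3 mol
mass of (NH4)2SO4 = 7.398 × 10^-3 × 132.14 = 0.9776 g

0.9776 g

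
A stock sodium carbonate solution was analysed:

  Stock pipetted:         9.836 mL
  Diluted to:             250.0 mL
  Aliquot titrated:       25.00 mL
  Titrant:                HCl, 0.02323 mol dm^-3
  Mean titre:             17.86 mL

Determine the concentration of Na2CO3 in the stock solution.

Na2CO3 + 2 HCl → 2 NaCl + H2O + CO2
n(HCl) = 0.01786 × 0.02323 = 4.149 × 10^-4 mol
From the 1:2 ratio, n(Na2CO3) in the aliquot = 1/2 × 4.149 × 10^-4 = 2.074 × 10^-4 mol
[Na2CO3]_dilute = 2.074 × 10^-4 / 0.02500 = 0.008298 mol/L
Dilution factor = 250.0 / 9.836 = 25.42
[Na2CO3]_stock = 0.008298 × 25.42 = 0.2109 mol/L

0.2109 mol/L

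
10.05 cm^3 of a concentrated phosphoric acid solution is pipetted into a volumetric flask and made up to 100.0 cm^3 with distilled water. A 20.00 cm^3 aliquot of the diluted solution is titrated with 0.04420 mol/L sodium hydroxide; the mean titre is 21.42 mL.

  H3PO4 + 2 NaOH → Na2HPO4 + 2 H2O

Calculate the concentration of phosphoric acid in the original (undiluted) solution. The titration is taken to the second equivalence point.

0.2355 mol/L

n(NaOH) = 0.02142 × 0.04420 = 9.468 × 10^-4 mol
From the 1:2 ratio, n(H3PO4) in the aliquot = 1/2 × 9.468 × 10^-4 = 4.734 × 10^-4 mol
[H3PO4]_dilute = 4.734 × 10^-4 / 0.02000 = 0.02367 mol/L
Dilution factor = 100.0 / 10.05 = 9.950
[H3PO4]_stock = 0.02367 × 9.950 = 0.2355 mol/L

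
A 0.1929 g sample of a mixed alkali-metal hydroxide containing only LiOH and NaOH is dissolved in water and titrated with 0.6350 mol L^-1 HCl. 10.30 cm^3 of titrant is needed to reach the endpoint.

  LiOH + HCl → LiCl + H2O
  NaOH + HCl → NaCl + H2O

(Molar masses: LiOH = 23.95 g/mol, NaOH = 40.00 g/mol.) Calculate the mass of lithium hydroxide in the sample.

n(HCl) = 0.01030 × 0.6350 = 6.540 × 10^-3 mol
Let x = n(LiOH), y = n(NaOH).
Titrant: 1x + 1y = 6.540 × 10^-3;  mass: 23.95x + 40.00y = 0.1929
Solving, x = 4.282 × 10^-3 mol, y = 2.259 × 10^-3 mol
mass of LiOH = 4.282 × 10^-3 × 23.95 = 0.1025 g

0.1025 g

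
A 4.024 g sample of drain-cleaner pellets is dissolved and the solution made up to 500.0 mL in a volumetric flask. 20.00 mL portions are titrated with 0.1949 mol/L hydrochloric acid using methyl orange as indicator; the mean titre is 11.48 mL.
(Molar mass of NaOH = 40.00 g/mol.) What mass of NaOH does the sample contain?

2.237 g

NaOH + HCl → NaCl + H2O
n(HCl) per titration = 0.01148 × 0.1949 = 2.237 × 10^-3 mol
n(NaOH) in each aliquot = 2.237 × 10^-3 mol (1:1 ratio)
n(NaOH) in the whole flask = 2.237 × 10^-3 × 500.0/20.00 = 0.05594 mol
mass of NaOH = 0.05594 × 40.00 = 2.237 g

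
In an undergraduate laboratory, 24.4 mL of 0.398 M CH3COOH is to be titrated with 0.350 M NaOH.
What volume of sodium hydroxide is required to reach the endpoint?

27.7 mL

CH3COOH + NaOH → CH3COONa + H2O
n(CH3COOH) = 0.0244 L × 0.398 mol/L = 9.71 × 10^-3 mol
n(NaOH) = 9.71 × 10^-3 mol (1:1 stoichiometry)
V(NaOH) = 9.71 × 10^-3 mol / 0.350 mol/L = 0.0277 L = 27.7 mL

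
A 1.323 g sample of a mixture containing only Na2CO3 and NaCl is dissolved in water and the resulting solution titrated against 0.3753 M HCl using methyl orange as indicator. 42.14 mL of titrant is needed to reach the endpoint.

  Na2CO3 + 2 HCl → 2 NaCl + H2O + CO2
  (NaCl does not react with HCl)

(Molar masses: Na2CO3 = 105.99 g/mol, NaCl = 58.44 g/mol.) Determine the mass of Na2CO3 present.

0.8381 g

n(HCl) = 0.04214 × 0.3753 = 0.01582 mol
Let x = n(Na2CO3), y = n(NaCl).
Titrant: 2x = 0.01582;  mass: 105.99x + 58.44y = 1.323
Solving, x = 7.908 × 10^-3 mol, y = 8.297 × 10^-3 mol
mass of Na2CO3 = 7.908 × 10^-3 × 105.99 = 0.8381 g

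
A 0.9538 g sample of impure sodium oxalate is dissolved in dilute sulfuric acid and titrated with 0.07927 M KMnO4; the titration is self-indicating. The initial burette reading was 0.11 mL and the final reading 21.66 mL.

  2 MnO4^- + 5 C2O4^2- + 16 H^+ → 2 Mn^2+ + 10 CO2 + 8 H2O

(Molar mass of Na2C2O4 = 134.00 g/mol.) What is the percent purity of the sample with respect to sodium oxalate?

60.00 %

n(KMnO4) = 0.02155 L × 0.07927 mol/L = 1.708 × 10^-3 mol
From the 5:2 ratio, n(Na2C2O4) = 5/2 × 1.708 × 10^-3 = 4.271 × 10^-3 mol
mass of Na2C2O4 = 4.271 × 10^-3 × 134.00 g/mol = 0.5723 g
% Na2C2O4 = 0.5723 / 0.9538 × 100 = 60.00 %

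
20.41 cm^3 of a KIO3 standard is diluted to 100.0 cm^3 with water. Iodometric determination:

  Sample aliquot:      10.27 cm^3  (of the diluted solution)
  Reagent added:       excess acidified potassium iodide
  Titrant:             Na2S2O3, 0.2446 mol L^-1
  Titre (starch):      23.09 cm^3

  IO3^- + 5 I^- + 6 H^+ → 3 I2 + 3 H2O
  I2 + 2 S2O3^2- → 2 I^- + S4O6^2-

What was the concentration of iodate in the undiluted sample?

n(S2O3^2-) = 0.02309 × 0.2446 = 5.648 × 10^-3 mol
n(I2) = n(S2O3^2-)/2 = 2.824 × 10^-3 mol
From the 1:3 ratio, n(IO3^-) in the aliquot = 1/3 × 2.824 × 10^-3 = 9.413 × 10^-4 mol
[IO3^-]_dilute = 9.413 × 10^-4 / 0.01027 = 0.09166 mol/L
[IO3^-]_original = 0.09166 × 100.0/20.41 = 0.4491 mol/L

0.4491 mol/L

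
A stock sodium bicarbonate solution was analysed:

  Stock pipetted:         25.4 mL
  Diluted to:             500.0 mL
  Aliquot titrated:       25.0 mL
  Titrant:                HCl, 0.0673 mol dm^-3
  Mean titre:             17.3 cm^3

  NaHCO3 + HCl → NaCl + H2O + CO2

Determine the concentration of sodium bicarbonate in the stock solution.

n(HCl) = 0.0173 × 0.0673 = 1.16 × 10^-3 mol
n(NaHCO3) in the aliquot = 1.16 × 10^-3 mol (1:1 ratio)
[NaHCO3]_dilute = 1.16 × 10^-3 / 0.0250 = 0.0466 mol/L
Dilution factor = 500.0 / 25.4 = 19.69
[NaHCO3]_stock = 0.0466 × 19.69 = 0.917 mol/L

0.917 mol/L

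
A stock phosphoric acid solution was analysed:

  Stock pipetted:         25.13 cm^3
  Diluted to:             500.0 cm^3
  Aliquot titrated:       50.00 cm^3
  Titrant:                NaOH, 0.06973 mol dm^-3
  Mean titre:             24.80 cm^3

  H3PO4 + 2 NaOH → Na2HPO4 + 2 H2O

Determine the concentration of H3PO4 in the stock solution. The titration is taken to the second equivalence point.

0.3441 mol/L

n(NaOH) = 0.02480 × 0.06973 = 1.729 × 10^-3 mol
From the 1:2 ratio, n(H3PO4) in the aliquot = 1/2 × 1.729 × 10^-3 = 8.647 × 10^-4 mol
[H3PO4]_dilute = 8.647 × 10^-4 / 0.05000 = 0.01729 mol/L
Dilution factor = 500.0 / 25.13 = 19.90
[H3PO4]_stock = 0.01729 × 19.90 = 0.3441 mol/L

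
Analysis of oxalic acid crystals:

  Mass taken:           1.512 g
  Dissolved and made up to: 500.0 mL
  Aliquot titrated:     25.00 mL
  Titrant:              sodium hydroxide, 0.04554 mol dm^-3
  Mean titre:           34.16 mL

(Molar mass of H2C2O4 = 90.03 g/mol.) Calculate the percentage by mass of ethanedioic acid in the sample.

H2C2O4 + 2 NaOH → Na2C2O4 + 2 H2O
n(NaOH) per titration = 0.03416 × 0.04554 = 1.556 × 10^-3 mol
From the 1:2 ratio, n(H2C2O4) in each aliquot = 1/2 × 1.556 × 10^-3 = 7.778 × 10^-4 mol
n(H2C2O4) in the whole flask = 7.778 × 10^-4 × 500.0/25.00 = 0.01556 mol
mass of H2C2O4 = 0.01556 × 90.03 = 1.401 g
% H2C2O4 = 1.401 / 1.512 × 100 = 92.63 %

92.63 %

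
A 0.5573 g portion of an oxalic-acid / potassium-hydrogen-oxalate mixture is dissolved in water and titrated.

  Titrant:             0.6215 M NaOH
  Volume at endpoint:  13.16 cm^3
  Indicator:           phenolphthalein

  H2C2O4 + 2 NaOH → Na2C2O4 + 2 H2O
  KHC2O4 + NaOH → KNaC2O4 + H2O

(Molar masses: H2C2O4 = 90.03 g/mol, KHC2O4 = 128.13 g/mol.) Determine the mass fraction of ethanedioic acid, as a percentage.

n(NaOH) = 0.01316 × 0.6215 = 8.179 × 10^-3 mol
Let x = n(H2C2O4), y = n(KHC2O4).
Titrant: 2x + 1y = 8.179 × 10^-3;  mass: 90.03x + 128.13y = 0.5573
Solving, x = 2.952 × 10^-3 mol, y = 2.275 × 10^-3 mol
mass of H2C2O4 = 2.952 × 10^-3 × 90.03 = 0.2657 g
% H2C2O4 = 0.2657 / 0.5573 × 100 = 47.68 %

47.68 %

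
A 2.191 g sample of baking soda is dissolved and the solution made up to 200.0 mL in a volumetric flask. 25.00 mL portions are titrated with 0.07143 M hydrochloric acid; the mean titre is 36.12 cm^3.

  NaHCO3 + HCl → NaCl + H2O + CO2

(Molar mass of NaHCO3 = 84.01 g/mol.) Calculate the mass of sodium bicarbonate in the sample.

n(HCl) per titration = 0.03612 × 0.07143 = 2.580 × 10^-3 mol
n(NaHCO3) in each aliquot = 2.580 × 10^-3 mol (1:1 ratio)
n(NaHCO3) in the whole flask = 2.580 × 10^-3 × 200.0/25.00 = 0.02064 mol
mass of NaHCO3 = 0.02064 × 84.01 = 1.734 g

1.734 g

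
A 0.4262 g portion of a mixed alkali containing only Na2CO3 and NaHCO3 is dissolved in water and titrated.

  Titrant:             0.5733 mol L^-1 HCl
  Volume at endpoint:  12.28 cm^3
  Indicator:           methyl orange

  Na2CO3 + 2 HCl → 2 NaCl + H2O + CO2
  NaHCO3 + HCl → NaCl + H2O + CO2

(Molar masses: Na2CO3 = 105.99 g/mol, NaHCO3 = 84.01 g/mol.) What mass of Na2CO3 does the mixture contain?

n(HCl) = 0.01228 × 0.5733 = 7.040 × 10^-3 mol
Let x = n(Na2CO3), y = n(NaHCO3).
Titrant: 2x + 1y = 7.040 × 10^-3;  mass: 105.99x + 84.01y = 0.4262
Solving, x = 2.664 × 10^-3 mol, y = 1.712 × 10^-3 mol
mass of Na2CO3 = 2.664 × 10^-3 × 105.99 = 0.2823 g

0.2823 g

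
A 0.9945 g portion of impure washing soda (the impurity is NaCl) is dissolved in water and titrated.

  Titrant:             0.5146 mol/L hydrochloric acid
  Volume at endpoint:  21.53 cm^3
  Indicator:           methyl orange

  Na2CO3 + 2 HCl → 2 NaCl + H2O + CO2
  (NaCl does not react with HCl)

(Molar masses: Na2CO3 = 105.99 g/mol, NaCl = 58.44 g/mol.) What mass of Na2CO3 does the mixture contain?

0.5871 g

n(HCl) = 0.02153 × 0.5146 = 0.01108 mol
Let x = n(Na2CO3), y = n(NaCl).
Titrant: 2x = 0.01108;  mass: 105.99x + 58.44y = 0.9945
Solving, x = 5.540 × 10^-3 mol, y = 6.970 × 10^-3 mol
mass of Na2CO3 = 5.540 × 10^-3 × 105.99 = 0.5871 g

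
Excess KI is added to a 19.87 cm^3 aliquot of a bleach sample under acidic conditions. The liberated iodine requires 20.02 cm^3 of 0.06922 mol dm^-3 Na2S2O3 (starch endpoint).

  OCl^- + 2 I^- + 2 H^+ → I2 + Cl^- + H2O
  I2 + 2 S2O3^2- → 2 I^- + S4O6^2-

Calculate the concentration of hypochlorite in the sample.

n(S2O3^2-) = 0.02002 × 0.06922 = 1.386 × 10^-3 mol
n(I2) = n(S2O3^2-)/2 = 6.929 × 10^-4 mol
n(OCl^-) in the aliquot = 6.929 × 10^-4 mol (1:1 ratio)
[OCl^-] = 6.929 × 10^-4 / 0.01987 = 0.03487 mol/L

0.03487 mol/L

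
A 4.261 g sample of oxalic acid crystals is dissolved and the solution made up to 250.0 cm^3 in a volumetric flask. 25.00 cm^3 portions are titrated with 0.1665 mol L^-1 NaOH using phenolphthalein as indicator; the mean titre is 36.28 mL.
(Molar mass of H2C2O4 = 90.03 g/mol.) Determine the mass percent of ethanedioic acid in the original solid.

H2C2O4 + 2 NaOH → Na2C2O4 + 2 H2O
n(NaOH) per titration = 0.03628 × 0.1665 = 6.041 × 10^-3 mol
From the 1:2 ratio, n(H2C2O4) in each aliquot = 1/2 × 6.041 × 10^-3 = 3.020 × 10^-3 mol
n(H2C2O4) in the whole flask = 3.020 × 10^-3 × 250.0/25.00 = 0.03020 mol
mass of H2C2O4 = 0.03020 × 90.03 = 2.719 g
% H2C2O4 = 2.719 / 4.261 × 100 = 63.82 %

63.82 %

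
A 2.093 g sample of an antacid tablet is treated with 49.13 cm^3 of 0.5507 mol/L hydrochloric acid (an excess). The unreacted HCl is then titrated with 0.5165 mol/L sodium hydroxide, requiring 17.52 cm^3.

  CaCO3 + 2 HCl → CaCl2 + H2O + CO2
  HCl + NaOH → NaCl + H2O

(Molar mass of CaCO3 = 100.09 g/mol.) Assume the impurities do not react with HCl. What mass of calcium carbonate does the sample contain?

0.9012 g

n(HCl) added = 0.04913 × 0.5507 = 0.02706 mol
n(NaOH) used in back-titration = 0.01752 × 0.5165 = 9.049 × 10^-3 mol
n(HCl) left over = 9.049 × 10^-3 mol (1:1 ratio)
n(HCl) consumed by analyte = 0.02706 − 9.049 × 10^-3 = 0.01801 mol
From the 1:2 ratio, n(CaCO3) = 1/2 × 0.01801 = 9.003 × 10^-3 mol
mass of CaCO3 = 9.003 × 10^-3 × 100.09 = 0.9012 g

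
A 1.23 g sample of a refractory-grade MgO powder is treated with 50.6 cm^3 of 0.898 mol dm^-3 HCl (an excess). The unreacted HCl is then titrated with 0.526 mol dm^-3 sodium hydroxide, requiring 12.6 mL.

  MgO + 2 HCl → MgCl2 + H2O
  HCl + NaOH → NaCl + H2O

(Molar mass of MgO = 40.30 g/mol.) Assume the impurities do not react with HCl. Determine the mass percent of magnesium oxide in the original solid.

n(HCl) added = 0.0506 × 0.898 = 0.0454 mol
n(NaOH) used in back-titration = 0.0126 × 0.526 = 6.63 × 10^-3 mol
n(HCl) left over = 6.63 × 10^-3 mol (1:1 ratio)
n(HCl) consumed by analyte = 0.0454 − 6.63 × 10^-3 = 0.0388 mol
From the 1:2 ratio, n(MgO) = 1/2 × 0.0388 = 0.0194 mol
mass of MgO = 0.0194 × 40.30 = 0.782 g
% MgO = 0.782 / 1.23 × 100 = 63.6 %

63.6 %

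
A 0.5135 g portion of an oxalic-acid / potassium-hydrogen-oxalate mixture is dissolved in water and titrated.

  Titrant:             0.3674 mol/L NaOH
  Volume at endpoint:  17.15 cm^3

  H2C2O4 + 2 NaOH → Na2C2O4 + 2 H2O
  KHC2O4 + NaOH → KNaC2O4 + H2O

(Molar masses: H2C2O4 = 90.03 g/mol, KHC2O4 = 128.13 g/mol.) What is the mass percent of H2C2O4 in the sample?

30.99 %

n(NaOH) = 0.01715 × 0.3674 = 6.301 × 10^-3 mol
Let x = n(H2C2O4), y = n(KHC2O4).
Titrant: 2x + 1y = 6.301 × 10^-3;  mass: 90.03x + 128.13y = 0.5135
Solving, x = 1.768 × 10^-3 mol, y = 2.766 × 10^-3 mol
mass of H2C2O4 = 1.768 × 10^-3 × 90.03 = 0.1591 g
% H2C2O4 = 0.1591 / 0.5135 × 100 = 30.99 %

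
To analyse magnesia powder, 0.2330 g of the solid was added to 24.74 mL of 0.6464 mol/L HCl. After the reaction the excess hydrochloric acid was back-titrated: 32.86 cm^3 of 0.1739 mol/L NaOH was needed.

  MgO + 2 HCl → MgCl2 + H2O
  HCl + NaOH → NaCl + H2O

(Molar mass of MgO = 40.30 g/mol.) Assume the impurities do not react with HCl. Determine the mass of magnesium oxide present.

0.2071 g

n(HCl) added = 0.02474 × 0.6464 = 0.01599 mol
n(NaOH) used in back-titration = 0.03286 × 0.1739 = 5.714 × 10^-3 mol
n(HCl) left over = 5.714 × 10^-3 mol (1:1 ratio)
n(HCl) consumed by analyte = 0.01599 − 5.714 × 10^-3 = 0.01028 mol
From the 1:2 ratio, n(MgO) = 1/2 × 0.01028 = 5.139 × 10^-3 mol
mass of MgO = 5.139 × 10^-3 × 40.30 = 0.2071 g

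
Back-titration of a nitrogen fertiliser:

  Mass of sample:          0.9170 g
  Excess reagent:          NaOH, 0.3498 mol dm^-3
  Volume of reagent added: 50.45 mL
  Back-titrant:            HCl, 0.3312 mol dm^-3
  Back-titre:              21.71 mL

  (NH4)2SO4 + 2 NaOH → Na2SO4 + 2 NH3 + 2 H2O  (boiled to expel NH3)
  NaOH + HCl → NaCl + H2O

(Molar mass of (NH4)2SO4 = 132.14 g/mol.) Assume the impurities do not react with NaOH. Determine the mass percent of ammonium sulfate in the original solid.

75.34 %

n(NaOH) added = 0.05045 × 0.3498 = 0.01765 mol
n(HCl) used in back-titration = 0.02171 × 0.3312 = 7.190 × 10^-3 mol
n(NaOH) left over = 7.190 × 10^-3 mol (1:1 ratio)
n(NaOH) consumed by analyte = 0.01765 − 7.190 × 10^-3 = 0.01046 mol
From the 1:2 ratio, n((NH4)2SO4) = 1/2 × 0.01046 = 5.229 × 10^-3 mol
mass of (NH4)2SO4 = 5.229 × 10^-3 × 132.14 = 0.6909 g
% (NH4)2SO4 = 0.6909 / 0.9170 × 100 = 75.34 %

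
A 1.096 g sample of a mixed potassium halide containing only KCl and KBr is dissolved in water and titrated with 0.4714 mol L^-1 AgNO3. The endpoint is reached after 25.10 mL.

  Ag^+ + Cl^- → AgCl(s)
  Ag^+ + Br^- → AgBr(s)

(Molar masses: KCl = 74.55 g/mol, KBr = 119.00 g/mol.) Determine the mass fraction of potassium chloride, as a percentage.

n(AgNO3) = 0.02510 × 0.4714 = 0.01183 mol
Let x = n(KCl), y = n(KBr).
Titrant: 1x + 1y = 0.01183;  mass: 74.55x + 119.00y = 1.096
Solving, x = 7.020 × 10^-3 mol, y = 4.812 × 10^-3 mol
mass of KCl = 7.020 × 10^-3 × 74.55 = 0.5233 g
% KCl = 0.5233 / 1.096 × 100 = 47.75 %

47.75 %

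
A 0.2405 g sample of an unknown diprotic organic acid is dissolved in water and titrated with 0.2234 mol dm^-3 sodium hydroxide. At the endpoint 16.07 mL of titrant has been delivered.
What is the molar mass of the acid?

134.0 g/mol

n(NaOH) = 0.01607 L × 0.2234 mol/L = 3.590 × 10^-3 mol
From the 1:2 ratio, n(H2A) = 1/2 × 3.590 × 10^-3 = 1.795 × 10^-3 mol
M = m / n = 0.2405 g / 1.795 × 10^-3 mol = 134.0 g/mol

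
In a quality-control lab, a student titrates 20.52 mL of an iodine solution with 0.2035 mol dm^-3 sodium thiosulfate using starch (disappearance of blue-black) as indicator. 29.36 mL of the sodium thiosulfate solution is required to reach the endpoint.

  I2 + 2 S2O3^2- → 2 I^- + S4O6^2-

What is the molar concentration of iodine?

n(Na2S2O3) = 0.02936 L × 0.2035 mol/L = 5.975 × 10^-3 mol
From the 1:2 mole ratio, n(I2) = 1/2 × 5.975 × 10^-3 = 2.987 × 10^-3 mol
[I2] = 2.987 × 10^-3 mol / 0.02052 L = 0.1456 mol/L

0.1456 mol/L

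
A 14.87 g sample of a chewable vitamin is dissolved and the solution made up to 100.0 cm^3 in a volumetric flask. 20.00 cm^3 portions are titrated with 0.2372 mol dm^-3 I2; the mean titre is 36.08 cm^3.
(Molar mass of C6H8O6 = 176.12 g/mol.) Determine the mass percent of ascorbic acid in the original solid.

50.68 %

C6H8O6 + I2 → C6H6O6 + 2 HI
n(I2) per titration = 0.03608 × 0.2372 = 8.558 × 10^-3 mol
n(C6H8O6) in each aliquot = 8.558 × 10^-3 mol (1:1 ratio)
n(C6H8O6) in the whole flask = 8.558 × 10^-3 × 100.0/20.00 = 0.04279 mol
mass of C6H8O6 = 0.04279 × 176.12 = 7.536 g
% C6H8O6 = 7.536 / 14.87 × 100 = 50.68 %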